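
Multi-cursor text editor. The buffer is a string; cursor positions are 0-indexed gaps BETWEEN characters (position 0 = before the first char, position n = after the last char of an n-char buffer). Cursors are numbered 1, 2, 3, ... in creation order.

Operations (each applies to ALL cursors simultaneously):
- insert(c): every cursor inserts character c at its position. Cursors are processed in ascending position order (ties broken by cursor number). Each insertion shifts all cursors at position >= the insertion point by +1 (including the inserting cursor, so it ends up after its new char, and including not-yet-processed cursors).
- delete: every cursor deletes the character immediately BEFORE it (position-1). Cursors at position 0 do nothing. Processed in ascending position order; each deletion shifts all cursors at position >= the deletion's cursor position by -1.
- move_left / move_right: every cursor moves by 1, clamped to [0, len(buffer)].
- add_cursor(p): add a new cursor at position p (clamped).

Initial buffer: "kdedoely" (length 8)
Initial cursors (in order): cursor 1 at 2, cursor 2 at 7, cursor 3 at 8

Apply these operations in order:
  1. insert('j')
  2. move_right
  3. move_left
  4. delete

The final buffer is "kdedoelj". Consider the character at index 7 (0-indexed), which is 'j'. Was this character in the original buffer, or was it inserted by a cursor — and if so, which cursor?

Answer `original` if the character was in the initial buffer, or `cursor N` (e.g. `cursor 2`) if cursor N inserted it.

Answer: cursor 3

Derivation:
After op 1 (insert('j')): buffer="kdjedoeljyj" (len 11), cursors c1@3 c2@9 c3@11, authorship ..1.....2.3
After op 2 (move_right): buffer="kdjedoeljyj" (len 11), cursors c1@4 c2@10 c3@11, authorship ..1.....2.3
After op 3 (move_left): buffer="kdjedoeljyj" (len 11), cursors c1@3 c2@9 c3@10, authorship ..1.....2.3
After op 4 (delete): buffer="kdedoelj" (len 8), cursors c1@2 c2@7 c3@7, authorship .......3
Authorship (.=original, N=cursor N): . . . . . . . 3
Index 7: author = 3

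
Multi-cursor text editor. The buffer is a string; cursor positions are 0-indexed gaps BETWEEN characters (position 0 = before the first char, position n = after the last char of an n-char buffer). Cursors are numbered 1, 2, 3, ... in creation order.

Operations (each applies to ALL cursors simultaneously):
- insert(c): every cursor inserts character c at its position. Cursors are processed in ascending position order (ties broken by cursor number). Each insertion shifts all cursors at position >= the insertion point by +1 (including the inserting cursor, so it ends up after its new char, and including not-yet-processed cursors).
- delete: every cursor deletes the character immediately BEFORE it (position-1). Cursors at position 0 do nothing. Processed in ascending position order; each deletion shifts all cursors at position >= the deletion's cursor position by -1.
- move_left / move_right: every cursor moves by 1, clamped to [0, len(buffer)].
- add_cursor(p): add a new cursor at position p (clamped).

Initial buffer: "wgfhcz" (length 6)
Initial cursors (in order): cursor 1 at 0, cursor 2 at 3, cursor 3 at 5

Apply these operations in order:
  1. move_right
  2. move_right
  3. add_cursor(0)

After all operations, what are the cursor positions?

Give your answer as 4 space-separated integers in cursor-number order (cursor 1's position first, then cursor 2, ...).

Answer: 2 5 6 0

Derivation:
After op 1 (move_right): buffer="wgfhcz" (len 6), cursors c1@1 c2@4 c3@6, authorship ......
After op 2 (move_right): buffer="wgfhcz" (len 6), cursors c1@2 c2@5 c3@6, authorship ......
After op 3 (add_cursor(0)): buffer="wgfhcz" (len 6), cursors c4@0 c1@2 c2@5 c3@6, authorship ......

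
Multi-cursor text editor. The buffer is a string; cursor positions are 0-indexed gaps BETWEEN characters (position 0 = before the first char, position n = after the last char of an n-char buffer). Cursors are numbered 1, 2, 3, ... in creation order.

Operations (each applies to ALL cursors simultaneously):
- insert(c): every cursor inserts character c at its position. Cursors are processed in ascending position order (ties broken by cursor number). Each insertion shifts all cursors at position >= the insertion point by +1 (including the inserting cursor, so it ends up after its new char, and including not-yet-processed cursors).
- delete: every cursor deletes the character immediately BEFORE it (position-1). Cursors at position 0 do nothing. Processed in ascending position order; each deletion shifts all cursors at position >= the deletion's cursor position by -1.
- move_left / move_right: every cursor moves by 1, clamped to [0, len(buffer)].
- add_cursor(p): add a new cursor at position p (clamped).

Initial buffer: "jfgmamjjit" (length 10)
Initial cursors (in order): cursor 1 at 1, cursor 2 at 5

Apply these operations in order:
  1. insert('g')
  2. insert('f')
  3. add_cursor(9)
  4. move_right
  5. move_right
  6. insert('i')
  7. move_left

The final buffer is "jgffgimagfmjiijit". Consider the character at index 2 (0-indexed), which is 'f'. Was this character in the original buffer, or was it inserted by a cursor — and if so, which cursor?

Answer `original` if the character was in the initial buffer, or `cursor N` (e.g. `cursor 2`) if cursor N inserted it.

Answer: cursor 1

Derivation:
After op 1 (insert('g')): buffer="jgfgmagmjjit" (len 12), cursors c1@2 c2@7, authorship .1....2.....
After op 2 (insert('f')): buffer="jgffgmagfmjjit" (len 14), cursors c1@3 c2@9, authorship .11....22.....
After op 3 (add_cursor(9)): buffer="jgffgmagfmjjit" (len 14), cursors c1@3 c2@9 c3@9, authorship .11....22.....
After op 4 (move_right): buffer="jgffgmagfmjjit" (len 14), cursors c1@4 c2@10 c3@10, authorship .11....22.....
After op 5 (move_right): buffer="jgffgmagfmjjit" (len 14), cursors c1@5 c2@11 c3@11, authorship .11....22.....
After op 6 (insert('i')): buffer="jgffgimagfmjiijit" (len 17), cursors c1@6 c2@14 c3@14, authorship .11..1..22..23...
After op 7 (move_left): buffer="jgffgimagfmjiijit" (len 17), cursors c1@5 c2@13 c3@13, authorship .11..1..22..23...
Authorship (.=original, N=cursor N): . 1 1 . . 1 . . 2 2 . . 2 3 . . .
Index 2: author = 1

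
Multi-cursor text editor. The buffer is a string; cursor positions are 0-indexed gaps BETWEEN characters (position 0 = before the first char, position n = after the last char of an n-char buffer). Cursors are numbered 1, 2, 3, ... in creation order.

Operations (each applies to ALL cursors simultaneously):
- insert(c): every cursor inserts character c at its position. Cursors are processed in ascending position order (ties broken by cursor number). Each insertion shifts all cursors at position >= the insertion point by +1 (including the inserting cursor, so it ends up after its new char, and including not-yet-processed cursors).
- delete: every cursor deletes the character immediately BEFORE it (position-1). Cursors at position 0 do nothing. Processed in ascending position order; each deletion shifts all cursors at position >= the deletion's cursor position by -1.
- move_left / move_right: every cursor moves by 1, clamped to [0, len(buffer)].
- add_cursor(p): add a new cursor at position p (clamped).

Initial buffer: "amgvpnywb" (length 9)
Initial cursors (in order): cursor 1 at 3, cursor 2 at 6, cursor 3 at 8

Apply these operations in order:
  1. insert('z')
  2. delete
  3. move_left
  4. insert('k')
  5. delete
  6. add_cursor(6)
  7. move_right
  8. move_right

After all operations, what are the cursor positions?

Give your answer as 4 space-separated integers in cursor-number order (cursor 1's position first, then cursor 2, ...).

After op 1 (insert('z')): buffer="amgzvpnzywzb" (len 12), cursors c1@4 c2@8 c3@11, authorship ...1...2..3.
After op 2 (delete): buffer="amgvpnywb" (len 9), cursors c1@3 c2@6 c3@8, authorship .........
After op 3 (move_left): buffer="amgvpnywb" (len 9), cursors c1@2 c2@5 c3@7, authorship .........
After op 4 (insert('k')): buffer="amkgvpknykwb" (len 12), cursors c1@3 c2@7 c3@10, authorship ..1...2..3..
After op 5 (delete): buffer="amgvpnywb" (len 9), cursors c1@2 c2@5 c3@7, authorship .........
After op 6 (add_cursor(6)): buffer="amgvpnywb" (len 9), cursors c1@2 c2@5 c4@6 c3@7, authorship .........
After op 7 (move_right): buffer="amgvpnywb" (len 9), cursors c1@3 c2@6 c4@7 c3@8, authorship .........
After op 8 (move_right): buffer="amgvpnywb" (len 9), cursors c1@4 c2@7 c4@8 c3@9, authorship .........

Answer: 4 7 9 8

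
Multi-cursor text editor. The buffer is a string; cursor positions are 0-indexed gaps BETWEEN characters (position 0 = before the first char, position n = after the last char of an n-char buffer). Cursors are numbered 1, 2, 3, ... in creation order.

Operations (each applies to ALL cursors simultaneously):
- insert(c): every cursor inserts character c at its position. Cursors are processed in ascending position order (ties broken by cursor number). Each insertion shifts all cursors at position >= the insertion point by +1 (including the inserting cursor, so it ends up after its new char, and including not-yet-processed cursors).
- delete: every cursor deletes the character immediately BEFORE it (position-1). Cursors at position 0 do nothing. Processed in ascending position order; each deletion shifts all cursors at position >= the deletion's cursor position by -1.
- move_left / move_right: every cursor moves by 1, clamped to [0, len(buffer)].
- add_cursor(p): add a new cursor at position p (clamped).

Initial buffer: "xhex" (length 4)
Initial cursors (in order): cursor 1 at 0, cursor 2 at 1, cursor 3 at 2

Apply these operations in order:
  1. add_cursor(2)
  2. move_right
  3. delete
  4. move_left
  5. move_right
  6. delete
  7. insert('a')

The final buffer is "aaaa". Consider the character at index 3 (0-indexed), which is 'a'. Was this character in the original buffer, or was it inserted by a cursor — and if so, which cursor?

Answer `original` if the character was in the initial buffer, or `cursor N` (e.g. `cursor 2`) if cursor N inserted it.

Answer: cursor 4

Derivation:
After op 1 (add_cursor(2)): buffer="xhex" (len 4), cursors c1@0 c2@1 c3@2 c4@2, authorship ....
After op 2 (move_right): buffer="xhex" (len 4), cursors c1@1 c2@2 c3@3 c4@3, authorship ....
After op 3 (delete): buffer="x" (len 1), cursors c1@0 c2@0 c3@0 c4@0, authorship .
After op 4 (move_left): buffer="x" (len 1), cursors c1@0 c2@0 c3@0 c4@0, authorship .
After op 5 (move_right): buffer="x" (len 1), cursors c1@1 c2@1 c3@1 c4@1, authorship .
After op 6 (delete): buffer="" (len 0), cursors c1@0 c2@0 c3@0 c4@0, authorship 
After op 7 (insert('a')): buffer="aaaa" (len 4), cursors c1@4 c2@4 c3@4 c4@4, authorship 1234
Authorship (.=original, N=cursor N): 1 2 3 4
Index 3: author = 4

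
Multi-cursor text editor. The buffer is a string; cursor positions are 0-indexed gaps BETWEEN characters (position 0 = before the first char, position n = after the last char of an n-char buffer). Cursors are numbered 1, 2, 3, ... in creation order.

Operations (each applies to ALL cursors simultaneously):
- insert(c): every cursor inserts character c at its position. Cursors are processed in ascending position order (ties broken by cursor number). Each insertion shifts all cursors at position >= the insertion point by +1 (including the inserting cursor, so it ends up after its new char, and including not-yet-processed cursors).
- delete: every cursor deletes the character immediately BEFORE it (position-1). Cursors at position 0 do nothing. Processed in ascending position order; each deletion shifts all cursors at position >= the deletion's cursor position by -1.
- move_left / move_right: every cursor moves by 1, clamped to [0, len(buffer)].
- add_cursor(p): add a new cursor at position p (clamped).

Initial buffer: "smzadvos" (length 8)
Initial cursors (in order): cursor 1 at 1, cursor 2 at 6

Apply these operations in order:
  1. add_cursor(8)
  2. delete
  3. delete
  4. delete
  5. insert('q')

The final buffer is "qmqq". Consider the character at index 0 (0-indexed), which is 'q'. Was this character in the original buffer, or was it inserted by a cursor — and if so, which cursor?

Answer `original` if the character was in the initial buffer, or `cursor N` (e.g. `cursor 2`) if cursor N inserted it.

Answer: cursor 1

Derivation:
After op 1 (add_cursor(8)): buffer="smzadvos" (len 8), cursors c1@1 c2@6 c3@8, authorship ........
After op 2 (delete): buffer="mzado" (len 5), cursors c1@0 c2@4 c3@5, authorship .....
After op 3 (delete): buffer="mza" (len 3), cursors c1@0 c2@3 c3@3, authorship ...
After op 4 (delete): buffer="m" (len 1), cursors c1@0 c2@1 c3@1, authorship .
After op 5 (insert('q')): buffer="qmqq" (len 4), cursors c1@1 c2@4 c3@4, authorship 1.23
Authorship (.=original, N=cursor N): 1 . 2 3
Index 0: author = 1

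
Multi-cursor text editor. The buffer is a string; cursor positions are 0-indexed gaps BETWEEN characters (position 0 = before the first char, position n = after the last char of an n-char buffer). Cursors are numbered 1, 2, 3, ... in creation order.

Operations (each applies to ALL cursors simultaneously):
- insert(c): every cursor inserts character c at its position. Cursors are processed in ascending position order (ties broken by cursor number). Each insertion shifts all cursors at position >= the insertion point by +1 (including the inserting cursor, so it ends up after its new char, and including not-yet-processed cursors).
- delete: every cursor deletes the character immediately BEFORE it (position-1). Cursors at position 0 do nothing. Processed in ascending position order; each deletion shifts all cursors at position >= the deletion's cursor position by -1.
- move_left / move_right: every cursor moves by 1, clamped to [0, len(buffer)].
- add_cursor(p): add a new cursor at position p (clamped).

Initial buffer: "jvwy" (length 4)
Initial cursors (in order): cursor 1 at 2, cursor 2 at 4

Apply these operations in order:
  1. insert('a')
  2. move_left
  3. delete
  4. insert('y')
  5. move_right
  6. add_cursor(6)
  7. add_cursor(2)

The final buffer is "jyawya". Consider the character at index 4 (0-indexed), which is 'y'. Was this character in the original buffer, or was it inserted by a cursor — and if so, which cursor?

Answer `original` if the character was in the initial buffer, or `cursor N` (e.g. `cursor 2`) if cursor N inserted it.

After op 1 (insert('a')): buffer="jvawya" (len 6), cursors c1@3 c2@6, authorship ..1..2
After op 2 (move_left): buffer="jvawya" (len 6), cursors c1@2 c2@5, authorship ..1..2
After op 3 (delete): buffer="jawa" (len 4), cursors c1@1 c2@3, authorship .1.2
After op 4 (insert('y')): buffer="jyawya" (len 6), cursors c1@2 c2@5, authorship .11.22
After op 5 (move_right): buffer="jyawya" (len 6), cursors c1@3 c2@6, authorship .11.22
After op 6 (add_cursor(6)): buffer="jyawya" (len 6), cursors c1@3 c2@6 c3@6, authorship .11.22
After op 7 (add_cursor(2)): buffer="jyawya" (len 6), cursors c4@2 c1@3 c2@6 c3@6, authorship .11.22
Authorship (.=original, N=cursor N): . 1 1 . 2 2
Index 4: author = 2

Answer: cursor 2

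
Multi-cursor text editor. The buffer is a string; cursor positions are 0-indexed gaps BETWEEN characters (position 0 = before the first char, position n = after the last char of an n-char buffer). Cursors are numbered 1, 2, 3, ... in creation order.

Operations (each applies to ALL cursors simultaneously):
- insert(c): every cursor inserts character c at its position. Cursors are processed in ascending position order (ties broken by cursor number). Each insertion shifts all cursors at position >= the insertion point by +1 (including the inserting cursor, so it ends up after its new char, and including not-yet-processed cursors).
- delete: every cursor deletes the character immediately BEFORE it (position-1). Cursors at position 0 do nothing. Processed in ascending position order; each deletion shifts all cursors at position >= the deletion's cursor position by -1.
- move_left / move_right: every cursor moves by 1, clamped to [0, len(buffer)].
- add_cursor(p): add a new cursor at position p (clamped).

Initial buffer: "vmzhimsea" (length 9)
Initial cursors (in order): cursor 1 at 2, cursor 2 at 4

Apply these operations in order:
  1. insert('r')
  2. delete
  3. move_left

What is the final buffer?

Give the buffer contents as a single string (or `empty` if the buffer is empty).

After op 1 (insert('r')): buffer="vmrzhrimsea" (len 11), cursors c1@3 c2@6, authorship ..1..2.....
After op 2 (delete): buffer="vmzhimsea" (len 9), cursors c1@2 c2@4, authorship .........
After op 3 (move_left): buffer="vmzhimsea" (len 9), cursors c1@1 c2@3, authorship .........

Answer: vmzhimsea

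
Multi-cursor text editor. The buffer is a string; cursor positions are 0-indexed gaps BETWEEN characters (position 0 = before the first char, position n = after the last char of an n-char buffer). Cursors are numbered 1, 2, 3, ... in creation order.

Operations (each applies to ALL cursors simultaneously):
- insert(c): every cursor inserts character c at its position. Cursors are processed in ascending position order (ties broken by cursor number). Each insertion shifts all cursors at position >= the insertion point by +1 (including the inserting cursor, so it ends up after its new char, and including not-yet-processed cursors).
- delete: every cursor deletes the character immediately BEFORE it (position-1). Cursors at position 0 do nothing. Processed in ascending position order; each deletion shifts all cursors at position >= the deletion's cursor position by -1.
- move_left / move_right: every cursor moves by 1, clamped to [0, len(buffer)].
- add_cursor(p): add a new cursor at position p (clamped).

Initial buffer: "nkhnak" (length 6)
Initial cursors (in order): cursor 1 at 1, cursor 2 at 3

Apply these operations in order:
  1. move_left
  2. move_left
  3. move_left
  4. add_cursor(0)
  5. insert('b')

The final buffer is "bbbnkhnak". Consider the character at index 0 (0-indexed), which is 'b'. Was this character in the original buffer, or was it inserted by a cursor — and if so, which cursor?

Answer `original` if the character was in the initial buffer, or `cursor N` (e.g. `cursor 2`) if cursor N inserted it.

After op 1 (move_left): buffer="nkhnak" (len 6), cursors c1@0 c2@2, authorship ......
After op 2 (move_left): buffer="nkhnak" (len 6), cursors c1@0 c2@1, authorship ......
After op 3 (move_left): buffer="nkhnak" (len 6), cursors c1@0 c2@0, authorship ......
After op 4 (add_cursor(0)): buffer="nkhnak" (len 6), cursors c1@0 c2@0 c3@0, authorship ......
After op 5 (insert('b')): buffer="bbbnkhnak" (len 9), cursors c1@3 c2@3 c3@3, authorship 123......
Authorship (.=original, N=cursor N): 1 2 3 . . . . . .
Index 0: author = 1

Answer: cursor 1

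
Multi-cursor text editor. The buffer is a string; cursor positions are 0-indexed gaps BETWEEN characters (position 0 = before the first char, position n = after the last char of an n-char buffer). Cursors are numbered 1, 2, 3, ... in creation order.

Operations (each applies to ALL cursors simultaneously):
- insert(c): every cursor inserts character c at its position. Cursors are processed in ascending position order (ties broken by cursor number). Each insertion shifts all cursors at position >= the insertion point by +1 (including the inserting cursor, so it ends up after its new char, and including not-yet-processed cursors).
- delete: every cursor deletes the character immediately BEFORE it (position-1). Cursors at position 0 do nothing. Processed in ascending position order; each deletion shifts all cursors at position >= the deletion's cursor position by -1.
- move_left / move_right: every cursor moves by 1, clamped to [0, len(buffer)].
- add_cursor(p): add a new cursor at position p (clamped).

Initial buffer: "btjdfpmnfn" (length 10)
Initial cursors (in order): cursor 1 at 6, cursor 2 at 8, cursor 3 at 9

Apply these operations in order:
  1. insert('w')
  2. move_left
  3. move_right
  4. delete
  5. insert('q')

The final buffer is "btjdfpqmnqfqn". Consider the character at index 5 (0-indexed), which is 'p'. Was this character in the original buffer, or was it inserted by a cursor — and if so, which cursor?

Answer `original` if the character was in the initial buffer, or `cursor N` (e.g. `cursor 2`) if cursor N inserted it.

After op 1 (insert('w')): buffer="btjdfpwmnwfwn" (len 13), cursors c1@7 c2@10 c3@12, authorship ......1..2.3.
After op 2 (move_left): buffer="btjdfpwmnwfwn" (len 13), cursors c1@6 c2@9 c3@11, authorship ......1..2.3.
After op 3 (move_right): buffer="btjdfpwmnwfwn" (len 13), cursors c1@7 c2@10 c3@12, authorship ......1..2.3.
After op 4 (delete): buffer="btjdfpmnfn" (len 10), cursors c1@6 c2@8 c3@9, authorship ..........
After op 5 (insert('q')): buffer="btjdfpqmnqfqn" (len 13), cursors c1@7 c2@10 c3@12, authorship ......1..2.3.
Authorship (.=original, N=cursor N): . . . . . . 1 . . 2 . 3 .
Index 5: author = original

Answer: original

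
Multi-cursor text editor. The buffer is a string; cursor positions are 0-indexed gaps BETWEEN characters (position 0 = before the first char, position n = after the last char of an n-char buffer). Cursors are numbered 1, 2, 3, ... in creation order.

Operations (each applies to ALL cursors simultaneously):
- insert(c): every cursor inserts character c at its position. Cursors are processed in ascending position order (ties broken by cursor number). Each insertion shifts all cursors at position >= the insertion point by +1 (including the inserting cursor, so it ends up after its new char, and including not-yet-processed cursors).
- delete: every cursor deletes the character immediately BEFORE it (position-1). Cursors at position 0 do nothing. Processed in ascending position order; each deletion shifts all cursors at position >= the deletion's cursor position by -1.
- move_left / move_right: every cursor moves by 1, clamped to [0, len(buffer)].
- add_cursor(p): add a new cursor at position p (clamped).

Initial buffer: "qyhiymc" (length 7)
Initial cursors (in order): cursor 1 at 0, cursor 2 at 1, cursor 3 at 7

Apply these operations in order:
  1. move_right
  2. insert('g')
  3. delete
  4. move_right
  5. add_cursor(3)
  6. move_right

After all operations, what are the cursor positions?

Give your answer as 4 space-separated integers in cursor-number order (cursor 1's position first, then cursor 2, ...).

After op 1 (move_right): buffer="qyhiymc" (len 7), cursors c1@1 c2@2 c3@7, authorship .......
After op 2 (insert('g')): buffer="qgyghiymcg" (len 10), cursors c1@2 c2@4 c3@10, authorship .1.2.....3
After op 3 (delete): buffer="qyhiymc" (len 7), cursors c1@1 c2@2 c3@7, authorship .......
After op 4 (move_right): buffer="qyhiymc" (len 7), cursors c1@2 c2@3 c3@7, authorship .......
After op 5 (add_cursor(3)): buffer="qyhiymc" (len 7), cursors c1@2 c2@3 c4@3 c3@7, authorship .......
After op 6 (move_right): buffer="qyhiymc" (len 7), cursors c1@3 c2@4 c4@4 c3@7, authorship .......

Answer: 3 4 7 4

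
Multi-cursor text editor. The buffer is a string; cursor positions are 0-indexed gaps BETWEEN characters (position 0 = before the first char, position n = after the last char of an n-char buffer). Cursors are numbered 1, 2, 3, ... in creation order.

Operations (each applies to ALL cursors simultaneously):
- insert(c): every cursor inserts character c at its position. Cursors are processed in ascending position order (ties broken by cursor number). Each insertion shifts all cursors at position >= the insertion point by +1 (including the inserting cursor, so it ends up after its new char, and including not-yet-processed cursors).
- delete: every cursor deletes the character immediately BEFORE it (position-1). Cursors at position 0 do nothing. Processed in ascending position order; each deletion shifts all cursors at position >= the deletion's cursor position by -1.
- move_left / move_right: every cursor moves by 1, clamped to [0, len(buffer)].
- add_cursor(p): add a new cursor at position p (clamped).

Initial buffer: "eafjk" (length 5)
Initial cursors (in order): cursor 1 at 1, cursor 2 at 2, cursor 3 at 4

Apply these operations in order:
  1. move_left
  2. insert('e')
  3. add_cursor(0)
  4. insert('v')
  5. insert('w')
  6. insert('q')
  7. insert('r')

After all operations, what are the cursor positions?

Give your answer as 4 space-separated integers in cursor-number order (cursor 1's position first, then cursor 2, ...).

After op 1 (move_left): buffer="eafjk" (len 5), cursors c1@0 c2@1 c3@3, authorship .....
After op 2 (insert('e')): buffer="eeeafejk" (len 8), cursors c1@1 c2@3 c3@6, authorship 1.2..3..
After op 3 (add_cursor(0)): buffer="eeeafejk" (len 8), cursors c4@0 c1@1 c2@3 c3@6, authorship 1.2..3..
After op 4 (insert('v')): buffer="veveevafevjk" (len 12), cursors c4@1 c1@3 c2@6 c3@10, authorship 411.22..33..
After op 5 (insert('w')): buffer="vwevweevwafevwjk" (len 16), cursors c4@2 c1@5 c2@9 c3@14, authorship 44111.222..333..
After op 6 (insert('q')): buffer="vwqevwqeevwqafevwqjk" (len 20), cursors c4@3 c1@7 c2@12 c3@18, authorship 4441111.2222..3333..
After op 7 (insert('r')): buffer="vwqrevwqreevwqrafevwqrjk" (len 24), cursors c4@4 c1@9 c2@15 c3@22, authorship 444411111.22222..33333..

Answer: 9 15 22 4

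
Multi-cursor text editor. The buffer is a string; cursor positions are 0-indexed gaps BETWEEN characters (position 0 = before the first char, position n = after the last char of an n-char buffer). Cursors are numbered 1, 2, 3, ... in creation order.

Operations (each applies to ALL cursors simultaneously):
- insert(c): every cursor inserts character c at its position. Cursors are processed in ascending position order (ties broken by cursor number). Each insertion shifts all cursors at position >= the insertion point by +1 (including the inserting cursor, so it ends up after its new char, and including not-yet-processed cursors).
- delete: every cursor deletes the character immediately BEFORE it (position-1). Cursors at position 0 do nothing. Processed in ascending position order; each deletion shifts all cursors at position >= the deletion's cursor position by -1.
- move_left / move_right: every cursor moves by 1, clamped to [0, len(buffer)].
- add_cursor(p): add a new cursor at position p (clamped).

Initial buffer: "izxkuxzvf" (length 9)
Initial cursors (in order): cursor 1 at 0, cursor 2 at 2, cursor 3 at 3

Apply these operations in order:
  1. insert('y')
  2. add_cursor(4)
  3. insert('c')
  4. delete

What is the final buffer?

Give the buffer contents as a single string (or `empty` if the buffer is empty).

Answer: yizyxykuxzvf

Derivation:
After op 1 (insert('y')): buffer="yizyxykuxzvf" (len 12), cursors c1@1 c2@4 c3@6, authorship 1..2.3......
After op 2 (add_cursor(4)): buffer="yizyxykuxzvf" (len 12), cursors c1@1 c2@4 c4@4 c3@6, authorship 1..2.3......
After op 3 (insert('c')): buffer="ycizyccxyckuxzvf" (len 16), cursors c1@2 c2@7 c4@7 c3@10, authorship 11..224.33......
After op 4 (delete): buffer="yizyxykuxzvf" (len 12), cursors c1@1 c2@4 c4@4 c3@6, authorship 1..2.3......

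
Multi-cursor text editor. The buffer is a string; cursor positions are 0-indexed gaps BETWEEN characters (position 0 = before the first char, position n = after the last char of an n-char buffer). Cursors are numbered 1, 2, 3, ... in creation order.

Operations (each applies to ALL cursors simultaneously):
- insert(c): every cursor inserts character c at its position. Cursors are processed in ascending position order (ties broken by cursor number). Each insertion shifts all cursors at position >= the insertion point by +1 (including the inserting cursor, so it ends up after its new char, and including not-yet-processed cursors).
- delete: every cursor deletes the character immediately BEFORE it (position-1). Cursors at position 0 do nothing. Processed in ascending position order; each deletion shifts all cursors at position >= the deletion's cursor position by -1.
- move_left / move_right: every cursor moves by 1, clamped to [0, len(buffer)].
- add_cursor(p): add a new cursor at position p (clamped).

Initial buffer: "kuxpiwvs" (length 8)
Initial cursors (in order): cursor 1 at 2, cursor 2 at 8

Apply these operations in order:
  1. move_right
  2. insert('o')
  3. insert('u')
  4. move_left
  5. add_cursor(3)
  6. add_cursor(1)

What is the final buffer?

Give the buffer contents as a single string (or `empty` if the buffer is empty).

Answer: kuxoupiwvsou

Derivation:
After op 1 (move_right): buffer="kuxpiwvs" (len 8), cursors c1@3 c2@8, authorship ........
After op 2 (insert('o')): buffer="kuxopiwvso" (len 10), cursors c1@4 c2@10, authorship ...1.....2
After op 3 (insert('u')): buffer="kuxoupiwvsou" (len 12), cursors c1@5 c2@12, authorship ...11.....22
After op 4 (move_left): buffer="kuxoupiwvsou" (len 12), cursors c1@4 c2@11, authorship ...11.....22
After op 5 (add_cursor(3)): buffer="kuxoupiwvsou" (len 12), cursors c3@3 c1@4 c2@11, authorship ...11.....22
After op 6 (add_cursor(1)): buffer="kuxoupiwvsou" (len 12), cursors c4@1 c3@3 c1@4 c2@11, authorship ...11.....22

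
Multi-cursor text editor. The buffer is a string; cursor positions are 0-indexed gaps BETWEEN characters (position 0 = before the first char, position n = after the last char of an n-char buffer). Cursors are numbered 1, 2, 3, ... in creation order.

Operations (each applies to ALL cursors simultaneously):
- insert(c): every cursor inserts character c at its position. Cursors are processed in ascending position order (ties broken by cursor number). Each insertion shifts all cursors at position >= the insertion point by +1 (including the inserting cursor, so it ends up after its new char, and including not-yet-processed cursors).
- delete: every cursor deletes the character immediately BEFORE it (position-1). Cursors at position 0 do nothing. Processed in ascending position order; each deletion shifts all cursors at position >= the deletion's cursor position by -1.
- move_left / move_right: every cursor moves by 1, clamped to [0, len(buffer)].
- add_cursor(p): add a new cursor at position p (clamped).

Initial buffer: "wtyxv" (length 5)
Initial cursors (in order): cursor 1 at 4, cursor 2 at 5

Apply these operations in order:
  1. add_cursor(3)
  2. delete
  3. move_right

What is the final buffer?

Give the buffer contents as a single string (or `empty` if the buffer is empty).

Answer: wt

Derivation:
After op 1 (add_cursor(3)): buffer="wtyxv" (len 5), cursors c3@3 c1@4 c2@5, authorship .....
After op 2 (delete): buffer="wt" (len 2), cursors c1@2 c2@2 c3@2, authorship ..
After op 3 (move_right): buffer="wt" (len 2), cursors c1@2 c2@2 c3@2, authorship ..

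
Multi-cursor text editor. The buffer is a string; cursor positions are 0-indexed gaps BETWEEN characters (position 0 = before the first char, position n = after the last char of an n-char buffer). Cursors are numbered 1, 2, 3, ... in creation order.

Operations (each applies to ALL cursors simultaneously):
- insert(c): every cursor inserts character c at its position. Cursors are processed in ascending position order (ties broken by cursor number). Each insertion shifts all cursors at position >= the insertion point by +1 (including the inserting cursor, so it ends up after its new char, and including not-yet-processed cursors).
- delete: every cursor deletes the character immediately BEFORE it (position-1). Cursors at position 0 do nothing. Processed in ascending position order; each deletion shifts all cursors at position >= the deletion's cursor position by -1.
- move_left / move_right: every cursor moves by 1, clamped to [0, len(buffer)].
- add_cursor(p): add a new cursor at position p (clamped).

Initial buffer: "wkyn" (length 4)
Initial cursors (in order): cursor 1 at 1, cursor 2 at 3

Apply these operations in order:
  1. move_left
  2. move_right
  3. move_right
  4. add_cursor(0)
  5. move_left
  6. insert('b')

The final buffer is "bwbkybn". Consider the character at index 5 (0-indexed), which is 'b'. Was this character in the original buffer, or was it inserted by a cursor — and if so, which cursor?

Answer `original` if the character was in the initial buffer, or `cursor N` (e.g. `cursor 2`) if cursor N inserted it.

Answer: cursor 2

Derivation:
After op 1 (move_left): buffer="wkyn" (len 4), cursors c1@0 c2@2, authorship ....
After op 2 (move_right): buffer="wkyn" (len 4), cursors c1@1 c2@3, authorship ....
After op 3 (move_right): buffer="wkyn" (len 4), cursors c1@2 c2@4, authorship ....
After op 4 (add_cursor(0)): buffer="wkyn" (len 4), cursors c3@0 c1@2 c2@4, authorship ....
After op 5 (move_left): buffer="wkyn" (len 4), cursors c3@0 c1@1 c2@3, authorship ....
After op 6 (insert('b')): buffer="bwbkybn" (len 7), cursors c3@1 c1@3 c2@6, authorship 3.1..2.
Authorship (.=original, N=cursor N): 3 . 1 . . 2 .
Index 5: author = 2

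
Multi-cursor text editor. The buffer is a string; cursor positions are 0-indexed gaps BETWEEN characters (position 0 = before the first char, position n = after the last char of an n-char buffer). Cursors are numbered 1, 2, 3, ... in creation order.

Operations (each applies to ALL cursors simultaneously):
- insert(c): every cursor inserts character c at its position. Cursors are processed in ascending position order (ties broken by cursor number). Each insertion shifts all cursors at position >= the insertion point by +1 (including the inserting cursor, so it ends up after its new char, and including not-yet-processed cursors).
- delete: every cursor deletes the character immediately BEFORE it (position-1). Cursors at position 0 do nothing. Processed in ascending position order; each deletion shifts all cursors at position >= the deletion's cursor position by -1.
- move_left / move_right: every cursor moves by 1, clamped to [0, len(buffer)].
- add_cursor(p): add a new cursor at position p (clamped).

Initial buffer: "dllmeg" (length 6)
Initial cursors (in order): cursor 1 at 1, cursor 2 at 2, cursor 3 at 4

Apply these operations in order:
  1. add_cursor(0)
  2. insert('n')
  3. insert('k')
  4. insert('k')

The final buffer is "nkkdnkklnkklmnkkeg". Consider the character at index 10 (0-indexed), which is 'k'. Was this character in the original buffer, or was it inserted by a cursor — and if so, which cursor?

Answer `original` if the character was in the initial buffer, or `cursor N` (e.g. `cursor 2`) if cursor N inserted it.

After op 1 (add_cursor(0)): buffer="dllmeg" (len 6), cursors c4@0 c1@1 c2@2 c3@4, authorship ......
After op 2 (insert('n')): buffer="ndnlnlmneg" (len 10), cursors c4@1 c1@3 c2@5 c3@8, authorship 4.1.2..3..
After op 3 (insert('k')): buffer="nkdnklnklmnkeg" (len 14), cursors c4@2 c1@5 c2@8 c3@12, authorship 44.11.22..33..
After op 4 (insert('k')): buffer="nkkdnkklnkklmnkkeg" (len 18), cursors c4@3 c1@7 c2@11 c3@16, authorship 444.111.222..333..
Authorship (.=original, N=cursor N): 4 4 4 . 1 1 1 . 2 2 2 . . 3 3 3 . .
Index 10: author = 2

Answer: cursor 2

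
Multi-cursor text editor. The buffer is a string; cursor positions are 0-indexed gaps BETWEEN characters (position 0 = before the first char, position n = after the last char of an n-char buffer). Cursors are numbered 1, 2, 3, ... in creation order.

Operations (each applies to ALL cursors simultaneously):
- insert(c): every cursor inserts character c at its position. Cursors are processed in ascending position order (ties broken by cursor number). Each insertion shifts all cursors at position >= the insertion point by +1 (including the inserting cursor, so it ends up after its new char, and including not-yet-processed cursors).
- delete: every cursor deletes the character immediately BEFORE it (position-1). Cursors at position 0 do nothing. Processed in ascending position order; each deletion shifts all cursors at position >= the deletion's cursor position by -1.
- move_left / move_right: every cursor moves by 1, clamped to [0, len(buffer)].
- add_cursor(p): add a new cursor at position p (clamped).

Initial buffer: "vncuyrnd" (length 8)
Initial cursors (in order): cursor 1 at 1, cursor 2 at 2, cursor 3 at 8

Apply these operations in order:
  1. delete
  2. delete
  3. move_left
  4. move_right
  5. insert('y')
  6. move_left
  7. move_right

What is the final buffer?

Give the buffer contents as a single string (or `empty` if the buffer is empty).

After op 1 (delete): buffer="cuyrn" (len 5), cursors c1@0 c2@0 c3@5, authorship .....
After op 2 (delete): buffer="cuyr" (len 4), cursors c1@0 c2@0 c3@4, authorship ....
After op 3 (move_left): buffer="cuyr" (len 4), cursors c1@0 c2@0 c3@3, authorship ....
After op 4 (move_right): buffer="cuyr" (len 4), cursors c1@1 c2@1 c3@4, authorship ....
After op 5 (insert('y')): buffer="cyyuyry" (len 7), cursors c1@3 c2@3 c3@7, authorship .12...3
After op 6 (move_left): buffer="cyyuyry" (len 7), cursors c1@2 c2@2 c3@6, authorship .12...3
After op 7 (move_right): buffer="cyyuyry" (len 7), cursors c1@3 c2@3 c3@7, authorship .12...3

Answer: cyyuyry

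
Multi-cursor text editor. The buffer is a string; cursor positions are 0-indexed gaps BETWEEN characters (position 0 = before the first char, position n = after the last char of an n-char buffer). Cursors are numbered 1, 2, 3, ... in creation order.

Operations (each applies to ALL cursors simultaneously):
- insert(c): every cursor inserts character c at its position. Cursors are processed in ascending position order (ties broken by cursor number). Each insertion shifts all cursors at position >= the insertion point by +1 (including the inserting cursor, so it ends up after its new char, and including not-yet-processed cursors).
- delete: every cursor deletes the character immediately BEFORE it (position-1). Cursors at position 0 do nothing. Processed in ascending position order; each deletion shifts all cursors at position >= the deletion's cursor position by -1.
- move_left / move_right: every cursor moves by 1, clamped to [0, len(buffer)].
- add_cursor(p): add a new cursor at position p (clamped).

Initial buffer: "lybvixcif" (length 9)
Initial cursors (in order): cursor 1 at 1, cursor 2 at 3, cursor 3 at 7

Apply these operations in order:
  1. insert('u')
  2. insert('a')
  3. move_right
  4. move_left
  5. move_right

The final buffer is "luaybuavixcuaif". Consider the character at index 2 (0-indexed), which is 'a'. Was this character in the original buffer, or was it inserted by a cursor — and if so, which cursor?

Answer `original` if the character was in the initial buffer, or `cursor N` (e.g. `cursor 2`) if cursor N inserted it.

After op 1 (insert('u')): buffer="luybuvixcuif" (len 12), cursors c1@2 c2@5 c3@10, authorship .1..2....3..
After op 2 (insert('a')): buffer="luaybuavixcuaif" (len 15), cursors c1@3 c2@7 c3@13, authorship .11..22....33..
After op 3 (move_right): buffer="luaybuavixcuaif" (len 15), cursors c1@4 c2@8 c3@14, authorship .11..22....33..
After op 4 (move_left): buffer="luaybuavixcuaif" (len 15), cursors c1@3 c2@7 c3@13, authorship .11..22....33..
After op 5 (move_right): buffer="luaybuavixcuaif" (len 15), cursors c1@4 c2@8 c3@14, authorship .11..22....33..
Authorship (.=original, N=cursor N): . 1 1 . . 2 2 . . . . 3 3 . .
Index 2: author = 1

Answer: cursor 1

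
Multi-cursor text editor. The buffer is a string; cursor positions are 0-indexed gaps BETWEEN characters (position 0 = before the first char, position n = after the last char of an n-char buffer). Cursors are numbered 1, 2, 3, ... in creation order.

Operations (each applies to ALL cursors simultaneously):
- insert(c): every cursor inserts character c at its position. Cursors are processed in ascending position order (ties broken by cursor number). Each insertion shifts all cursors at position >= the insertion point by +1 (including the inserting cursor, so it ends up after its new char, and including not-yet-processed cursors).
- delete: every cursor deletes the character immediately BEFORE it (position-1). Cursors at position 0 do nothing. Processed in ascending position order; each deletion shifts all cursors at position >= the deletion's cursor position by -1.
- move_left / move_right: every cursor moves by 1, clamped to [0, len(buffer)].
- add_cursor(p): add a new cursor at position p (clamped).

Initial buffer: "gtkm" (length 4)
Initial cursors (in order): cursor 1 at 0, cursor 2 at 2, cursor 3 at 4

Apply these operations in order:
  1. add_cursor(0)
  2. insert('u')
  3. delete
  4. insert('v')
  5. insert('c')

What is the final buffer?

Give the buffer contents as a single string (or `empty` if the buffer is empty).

Answer: vvccgtvckmvc

Derivation:
After op 1 (add_cursor(0)): buffer="gtkm" (len 4), cursors c1@0 c4@0 c2@2 c3@4, authorship ....
After op 2 (insert('u')): buffer="uugtukmu" (len 8), cursors c1@2 c4@2 c2@5 c3@8, authorship 14..2..3
After op 3 (delete): buffer="gtkm" (len 4), cursors c1@0 c4@0 c2@2 c3@4, authorship ....
After op 4 (insert('v')): buffer="vvgtvkmv" (len 8), cursors c1@2 c4@2 c2@5 c3@8, authorship 14..2..3
After op 5 (insert('c')): buffer="vvccgtvckmvc" (len 12), cursors c1@4 c4@4 c2@8 c3@12, authorship 1414..22..33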